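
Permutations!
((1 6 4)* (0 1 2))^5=(6)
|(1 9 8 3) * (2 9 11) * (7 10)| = |(1 11 2 9 8 3)(7 10)| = 6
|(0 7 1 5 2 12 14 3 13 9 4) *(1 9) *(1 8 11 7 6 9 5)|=|(0 6 9 4)(2 12 14 3 13 8 11 7 5)|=36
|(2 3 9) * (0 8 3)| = 5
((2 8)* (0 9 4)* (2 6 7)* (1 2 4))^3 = (0 2 7 9 8 4 1 6)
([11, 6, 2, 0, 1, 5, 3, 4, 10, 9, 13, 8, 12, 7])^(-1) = [3, 4, 2, 6, 7, 5, 1, 13, 11, 9, 8, 0, 12, 10]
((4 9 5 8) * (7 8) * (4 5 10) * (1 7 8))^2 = ((1 7)(4 9 10)(5 8))^2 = (4 10 9)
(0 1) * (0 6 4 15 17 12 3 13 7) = (0 1 6 4 15 17 12 3 13 7) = [1, 6, 2, 13, 15, 5, 4, 0, 8, 9, 10, 11, 3, 7, 14, 17, 16, 12]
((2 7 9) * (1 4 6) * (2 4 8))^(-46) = ((1 8 2 7 9 4 6))^(-46) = (1 7 6 2 4 8 9)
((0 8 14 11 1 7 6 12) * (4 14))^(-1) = ((0 8 4 14 11 1 7 6 12))^(-1) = (0 12 6 7 1 11 14 4 8)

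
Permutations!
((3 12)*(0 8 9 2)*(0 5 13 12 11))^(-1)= (0 11 3 12 13 5 2 9 8)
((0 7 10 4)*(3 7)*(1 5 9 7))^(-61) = (0 5 10 3 9 4 1 7)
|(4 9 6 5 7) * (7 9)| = 6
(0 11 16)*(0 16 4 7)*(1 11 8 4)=(16)(0 8 4 7)(1 11)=[8, 11, 2, 3, 7, 5, 6, 0, 4, 9, 10, 1, 12, 13, 14, 15, 16]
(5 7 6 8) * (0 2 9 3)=(0 2 9 3)(5 7 6 8)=[2, 1, 9, 0, 4, 7, 8, 6, 5, 3]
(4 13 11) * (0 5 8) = [5, 1, 2, 3, 13, 8, 6, 7, 0, 9, 10, 4, 12, 11] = (0 5 8)(4 13 11)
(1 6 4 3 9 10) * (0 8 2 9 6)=(0 8 2 9 10 1)(3 6 4)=[8, 0, 9, 6, 3, 5, 4, 7, 2, 10, 1]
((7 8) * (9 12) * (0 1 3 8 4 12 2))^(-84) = ((0 1 3 8 7 4 12 9 2))^(-84) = (0 12 8)(1 9 7)(2 4 3)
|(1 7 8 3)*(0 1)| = 5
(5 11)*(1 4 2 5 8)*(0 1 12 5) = [1, 4, 0, 3, 2, 11, 6, 7, 12, 9, 10, 8, 5] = (0 1 4 2)(5 11 8 12)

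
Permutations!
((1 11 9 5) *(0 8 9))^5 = (0 11 1 5 9 8)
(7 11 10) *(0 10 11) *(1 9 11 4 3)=[10, 9, 2, 1, 3, 5, 6, 0, 8, 11, 7, 4]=(0 10 7)(1 9 11 4 3)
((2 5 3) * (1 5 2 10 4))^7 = (1 3 4 5 10)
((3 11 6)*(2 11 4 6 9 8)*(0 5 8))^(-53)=(0 5 8 2 11 9)(3 4 6)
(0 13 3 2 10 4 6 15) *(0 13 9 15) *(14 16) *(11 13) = (0 9 15 11 13 3 2 10 4 6)(14 16) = [9, 1, 10, 2, 6, 5, 0, 7, 8, 15, 4, 13, 12, 3, 16, 11, 14]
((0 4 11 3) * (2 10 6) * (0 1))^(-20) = (11)(2 10 6)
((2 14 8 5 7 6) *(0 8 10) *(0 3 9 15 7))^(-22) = (0 5 8)(2 10 9 7)(3 15 6 14)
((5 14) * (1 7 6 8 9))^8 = ((1 7 6 8 9)(5 14))^8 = (14)(1 8 7 9 6)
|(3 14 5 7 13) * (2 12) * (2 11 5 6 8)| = 10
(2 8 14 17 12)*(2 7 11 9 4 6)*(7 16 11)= [0, 1, 8, 3, 6, 5, 2, 7, 14, 4, 10, 9, 16, 13, 17, 15, 11, 12]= (2 8 14 17 12 16 11 9 4 6)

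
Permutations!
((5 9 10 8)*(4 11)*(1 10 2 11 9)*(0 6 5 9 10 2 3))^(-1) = (0 3 9 8 10 4 11 2 1 5 6)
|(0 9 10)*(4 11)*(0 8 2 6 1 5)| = 8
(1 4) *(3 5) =(1 4)(3 5) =[0, 4, 2, 5, 1, 3]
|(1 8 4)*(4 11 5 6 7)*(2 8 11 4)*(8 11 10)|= 20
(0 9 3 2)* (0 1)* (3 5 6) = (0 9 5 6 3 2 1) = [9, 0, 1, 2, 4, 6, 3, 7, 8, 5]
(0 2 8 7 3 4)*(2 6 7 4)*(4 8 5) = (8)(0 6 7 3 2 5 4) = [6, 1, 5, 2, 0, 4, 7, 3, 8]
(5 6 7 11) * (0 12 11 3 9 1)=[12, 0, 2, 9, 4, 6, 7, 3, 8, 1, 10, 5, 11]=(0 12 11 5 6 7 3 9 1)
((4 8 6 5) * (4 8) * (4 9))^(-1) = (4 9)(5 6 8)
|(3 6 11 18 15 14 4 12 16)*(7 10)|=18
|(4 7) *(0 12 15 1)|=|(0 12 15 1)(4 7)|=4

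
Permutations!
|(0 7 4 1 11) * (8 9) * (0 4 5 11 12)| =14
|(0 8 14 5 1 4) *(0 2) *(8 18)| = |(0 18 8 14 5 1 4 2)| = 8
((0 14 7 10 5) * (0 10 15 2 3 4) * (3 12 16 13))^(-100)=((0 14 7 15 2 12 16 13 3 4)(5 10))^(-100)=(16)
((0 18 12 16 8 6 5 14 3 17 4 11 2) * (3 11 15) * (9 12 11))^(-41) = (0 2 11 18)(3 15 4 17)(5 14 9 12 16 8 6)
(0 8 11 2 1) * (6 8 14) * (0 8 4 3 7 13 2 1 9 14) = (1 8 11)(2 9 14 6 4 3 7 13) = [0, 8, 9, 7, 3, 5, 4, 13, 11, 14, 10, 1, 12, 2, 6]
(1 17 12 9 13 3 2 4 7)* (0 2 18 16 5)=[2, 17, 4, 18, 7, 0, 6, 1, 8, 13, 10, 11, 9, 3, 14, 15, 5, 12, 16]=(0 2 4 7 1 17 12 9 13 3 18 16 5)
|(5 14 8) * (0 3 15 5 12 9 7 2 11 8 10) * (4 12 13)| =24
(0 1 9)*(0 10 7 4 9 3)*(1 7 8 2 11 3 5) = (0 7 4 9 10 8 2 11 3)(1 5) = [7, 5, 11, 0, 9, 1, 6, 4, 2, 10, 8, 3]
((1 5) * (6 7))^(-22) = ((1 5)(6 7))^(-22) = (7)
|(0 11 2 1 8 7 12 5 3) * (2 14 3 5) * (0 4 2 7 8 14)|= 10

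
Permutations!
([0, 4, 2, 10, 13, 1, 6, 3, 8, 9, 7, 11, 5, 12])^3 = [0, 12, 2, 3, 5, 13, 6, 7, 8, 9, 10, 11, 4, 1]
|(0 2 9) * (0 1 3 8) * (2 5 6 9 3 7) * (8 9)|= 20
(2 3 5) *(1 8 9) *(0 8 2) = (0 8 9 1 2 3 5) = [8, 2, 3, 5, 4, 0, 6, 7, 9, 1]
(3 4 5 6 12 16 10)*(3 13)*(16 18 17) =[0, 1, 2, 4, 5, 6, 12, 7, 8, 9, 13, 11, 18, 3, 14, 15, 10, 16, 17] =(3 4 5 6 12 18 17 16 10 13)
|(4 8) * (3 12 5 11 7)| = 10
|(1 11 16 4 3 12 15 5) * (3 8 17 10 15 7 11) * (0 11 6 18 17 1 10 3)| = |(0 11 16 4 8 1)(3 12 7 6 18 17)(5 10 15)| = 6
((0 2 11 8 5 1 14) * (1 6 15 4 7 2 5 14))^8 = (0 8 2 4 6)(5 14 11 7 15)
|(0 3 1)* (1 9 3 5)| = 6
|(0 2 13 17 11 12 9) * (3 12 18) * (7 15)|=|(0 2 13 17 11 18 3 12 9)(7 15)|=18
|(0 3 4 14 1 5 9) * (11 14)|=|(0 3 4 11 14 1 5 9)|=8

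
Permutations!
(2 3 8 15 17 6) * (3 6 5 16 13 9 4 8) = (2 6)(4 8 15 17 5 16 13 9) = [0, 1, 6, 3, 8, 16, 2, 7, 15, 4, 10, 11, 12, 9, 14, 17, 13, 5]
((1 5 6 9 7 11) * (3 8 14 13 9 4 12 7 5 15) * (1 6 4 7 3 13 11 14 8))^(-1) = (1 3 12 4 5 9 13 15)(6 11 14 7)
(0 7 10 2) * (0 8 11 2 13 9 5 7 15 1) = (0 15 1)(2 8 11)(5 7 10 13 9) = [15, 0, 8, 3, 4, 7, 6, 10, 11, 5, 13, 2, 12, 9, 14, 1]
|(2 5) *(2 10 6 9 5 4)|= 4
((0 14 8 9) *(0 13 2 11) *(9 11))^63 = ((0 14 8 11)(2 9 13))^63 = (0 11 8 14)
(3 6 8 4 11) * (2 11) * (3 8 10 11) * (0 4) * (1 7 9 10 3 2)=(0 4 1 7 9 10 11 8)(3 6)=[4, 7, 2, 6, 1, 5, 3, 9, 0, 10, 11, 8]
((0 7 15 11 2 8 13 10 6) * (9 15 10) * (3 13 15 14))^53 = ((0 7 10 6)(2 8 15 11)(3 13 9 14))^53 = (0 7 10 6)(2 8 15 11)(3 13 9 14)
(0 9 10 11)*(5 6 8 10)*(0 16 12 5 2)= (0 9 2)(5 6 8 10 11 16 12)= [9, 1, 0, 3, 4, 6, 8, 7, 10, 2, 11, 16, 5, 13, 14, 15, 12]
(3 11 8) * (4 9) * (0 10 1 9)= [10, 9, 2, 11, 0, 5, 6, 7, 3, 4, 1, 8]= (0 10 1 9 4)(3 11 8)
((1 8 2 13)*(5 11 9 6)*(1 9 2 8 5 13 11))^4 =(6 13 9)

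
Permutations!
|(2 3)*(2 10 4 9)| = 5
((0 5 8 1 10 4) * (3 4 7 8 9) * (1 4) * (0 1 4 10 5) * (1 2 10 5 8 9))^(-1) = ((1 8 5)(2 10 7 9 3 4))^(-1) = (1 5 8)(2 4 3 9 7 10)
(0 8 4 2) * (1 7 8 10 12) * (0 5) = (0 10 12 1 7 8 4 2 5) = [10, 7, 5, 3, 2, 0, 6, 8, 4, 9, 12, 11, 1]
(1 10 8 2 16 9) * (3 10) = (1 3 10 8 2 16 9) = [0, 3, 16, 10, 4, 5, 6, 7, 2, 1, 8, 11, 12, 13, 14, 15, 9]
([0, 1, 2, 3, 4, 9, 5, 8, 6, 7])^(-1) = (5 6 8 7 9)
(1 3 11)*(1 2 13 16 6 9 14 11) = (1 3)(2 13 16 6 9 14 11) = [0, 3, 13, 1, 4, 5, 9, 7, 8, 14, 10, 2, 12, 16, 11, 15, 6]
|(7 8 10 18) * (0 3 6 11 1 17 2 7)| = |(0 3 6 11 1 17 2 7 8 10 18)| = 11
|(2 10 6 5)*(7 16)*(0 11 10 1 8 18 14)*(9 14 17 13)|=|(0 11 10 6 5 2 1 8 18 17 13 9 14)(7 16)|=26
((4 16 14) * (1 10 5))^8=((1 10 5)(4 16 14))^8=(1 5 10)(4 14 16)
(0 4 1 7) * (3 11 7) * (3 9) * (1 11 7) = (0 4 11 1 9 3 7) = [4, 9, 2, 7, 11, 5, 6, 0, 8, 3, 10, 1]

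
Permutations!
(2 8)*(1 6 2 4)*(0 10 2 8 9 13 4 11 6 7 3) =(0 10 2 9 13 4 1 7 3)(6 8 11) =[10, 7, 9, 0, 1, 5, 8, 3, 11, 13, 2, 6, 12, 4]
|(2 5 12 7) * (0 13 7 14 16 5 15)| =20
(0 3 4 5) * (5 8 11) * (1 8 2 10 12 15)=(0 3 4 2 10 12 15 1 8 11 5)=[3, 8, 10, 4, 2, 0, 6, 7, 11, 9, 12, 5, 15, 13, 14, 1]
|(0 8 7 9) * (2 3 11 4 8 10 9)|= 6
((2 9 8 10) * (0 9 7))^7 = (0 9 8 10 2 7)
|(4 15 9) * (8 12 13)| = 3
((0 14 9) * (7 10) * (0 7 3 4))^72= ((0 14 9 7 10 3 4))^72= (0 9 10 4 14 7 3)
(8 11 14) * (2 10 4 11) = (2 10 4 11 14 8) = [0, 1, 10, 3, 11, 5, 6, 7, 2, 9, 4, 14, 12, 13, 8]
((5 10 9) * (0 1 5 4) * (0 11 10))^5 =(0 5 1)(4 11 10 9)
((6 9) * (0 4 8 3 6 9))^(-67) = (9)(0 3 4 6 8)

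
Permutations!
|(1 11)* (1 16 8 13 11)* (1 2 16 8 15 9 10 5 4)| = |(1 2 16 15 9 10 5 4)(8 13 11)| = 24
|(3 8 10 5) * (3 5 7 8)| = 3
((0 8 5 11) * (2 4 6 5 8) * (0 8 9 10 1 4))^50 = ((0 2)(1 4 6 5 11 8 9 10))^50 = (1 6 11 9)(4 5 8 10)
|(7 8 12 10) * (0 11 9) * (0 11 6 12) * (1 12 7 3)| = 4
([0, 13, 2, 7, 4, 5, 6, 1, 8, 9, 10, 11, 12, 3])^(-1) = (1 7 3 13)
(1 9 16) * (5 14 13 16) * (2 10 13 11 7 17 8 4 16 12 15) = (1 9 5 14 11 7 17 8 4 16)(2 10 13 12 15) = [0, 9, 10, 3, 16, 14, 6, 17, 4, 5, 13, 7, 15, 12, 11, 2, 1, 8]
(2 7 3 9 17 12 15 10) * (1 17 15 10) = [0, 17, 7, 9, 4, 5, 6, 3, 8, 15, 2, 11, 10, 13, 14, 1, 16, 12] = (1 17 12 10 2 7 3 9 15)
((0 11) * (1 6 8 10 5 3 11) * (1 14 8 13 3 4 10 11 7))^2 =(0 8)(1 13 7 6 3)(4 5 10)(11 14)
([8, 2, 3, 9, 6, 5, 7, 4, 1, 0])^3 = (0 2)(1 9)(3 8)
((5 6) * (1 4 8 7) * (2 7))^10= (8)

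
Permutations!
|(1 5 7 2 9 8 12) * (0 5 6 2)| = |(0 5 7)(1 6 2 9 8 12)| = 6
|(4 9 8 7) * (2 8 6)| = 6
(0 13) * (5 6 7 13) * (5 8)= [8, 1, 2, 3, 4, 6, 7, 13, 5, 9, 10, 11, 12, 0]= (0 8 5 6 7 13)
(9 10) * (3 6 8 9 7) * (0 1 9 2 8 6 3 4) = (0 1 9 10 7 4)(2 8) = [1, 9, 8, 3, 0, 5, 6, 4, 2, 10, 7]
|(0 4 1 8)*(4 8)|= 2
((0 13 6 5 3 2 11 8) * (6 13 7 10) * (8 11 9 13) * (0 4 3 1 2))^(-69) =((0 7 10 6 5 1 2 9 13 8 4 3))^(-69) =(0 6 2 8)(1 13 3 10)(4 7 5 9)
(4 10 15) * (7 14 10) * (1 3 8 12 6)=(1 3 8 12 6)(4 7 14 10 15)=[0, 3, 2, 8, 7, 5, 1, 14, 12, 9, 15, 11, 6, 13, 10, 4]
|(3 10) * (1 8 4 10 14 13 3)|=12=|(1 8 4 10)(3 14 13)|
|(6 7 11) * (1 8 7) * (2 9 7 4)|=8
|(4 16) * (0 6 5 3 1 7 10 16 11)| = 10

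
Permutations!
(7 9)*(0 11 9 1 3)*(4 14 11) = (0 4 14 11 9 7 1 3) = [4, 3, 2, 0, 14, 5, 6, 1, 8, 7, 10, 9, 12, 13, 11]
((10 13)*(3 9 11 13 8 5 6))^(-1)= ((3 9 11 13 10 8 5 6))^(-1)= (3 6 5 8 10 13 11 9)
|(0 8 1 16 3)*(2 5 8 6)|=8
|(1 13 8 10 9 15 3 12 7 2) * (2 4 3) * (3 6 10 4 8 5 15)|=|(1 13 5 15 2)(3 12 7 8 4 6 10 9)|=40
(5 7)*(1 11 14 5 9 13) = (1 11 14 5 7 9 13) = [0, 11, 2, 3, 4, 7, 6, 9, 8, 13, 10, 14, 12, 1, 5]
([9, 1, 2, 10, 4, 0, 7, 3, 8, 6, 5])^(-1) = (0 5 10 3 7 6 9)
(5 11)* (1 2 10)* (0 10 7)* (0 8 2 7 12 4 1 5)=(0 10 5 11)(1 7 8 2 12 4)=[10, 7, 12, 3, 1, 11, 6, 8, 2, 9, 5, 0, 4]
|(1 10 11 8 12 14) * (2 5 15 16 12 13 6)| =12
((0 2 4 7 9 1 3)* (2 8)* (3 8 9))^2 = (0 1 2 7)(3 9 8 4)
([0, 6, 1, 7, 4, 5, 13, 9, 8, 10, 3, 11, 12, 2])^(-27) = [0, 6, 1, 7, 4, 5, 13, 9, 8, 10, 3, 11, 12, 2]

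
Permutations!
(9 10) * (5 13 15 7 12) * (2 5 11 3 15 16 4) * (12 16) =(2 5 13 12 11 3 15 7 16 4)(9 10) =[0, 1, 5, 15, 2, 13, 6, 16, 8, 10, 9, 3, 11, 12, 14, 7, 4]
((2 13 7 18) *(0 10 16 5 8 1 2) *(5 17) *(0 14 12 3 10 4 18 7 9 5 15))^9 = (0 15 17 16 10 3 12 14 18 4)(1 9)(2 5)(8 13)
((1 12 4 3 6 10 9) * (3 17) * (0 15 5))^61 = ((0 15 5)(1 12 4 17 3 6 10 9))^61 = (0 15 5)(1 6 4 9 3 12 10 17)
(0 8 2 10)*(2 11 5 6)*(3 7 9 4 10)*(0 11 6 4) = (0 8 6 2 3 7 9)(4 10 11 5) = [8, 1, 3, 7, 10, 4, 2, 9, 6, 0, 11, 5]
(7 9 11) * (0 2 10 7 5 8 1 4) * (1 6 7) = (0 2 10 1 4)(5 8 6 7 9 11) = [2, 4, 10, 3, 0, 8, 7, 9, 6, 11, 1, 5]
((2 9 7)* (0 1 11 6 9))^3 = ((0 1 11 6 9 7 2))^3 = (0 6 2 11 7 1 9)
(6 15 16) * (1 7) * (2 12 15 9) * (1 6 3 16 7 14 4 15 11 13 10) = (1 14 4 15 7 6 9 2 12 11 13 10)(3 16) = [0, 14, 12, 16, 15, 5, 9, 6, 8, 2, 1, 13, 11, 10, 4, 7, 3]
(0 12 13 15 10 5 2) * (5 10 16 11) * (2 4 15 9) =(0 12 13 9 2)(4 15 16 11 5) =[12, 1, 0, 3, 15, 4, 6, 7, 8, 2, 10, 5, 13, 9, 14, 16, 11]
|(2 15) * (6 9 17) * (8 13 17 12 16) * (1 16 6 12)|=|(1 16 8 13 17 12 6 9)(2 15)|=8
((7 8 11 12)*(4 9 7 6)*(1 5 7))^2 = ((1 5 7 8 11 12 6 4 9))^2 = (1 7 11 6 9 5 8 12 4)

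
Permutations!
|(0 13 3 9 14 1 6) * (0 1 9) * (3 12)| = 4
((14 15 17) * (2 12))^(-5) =(2 12)(14 15 17)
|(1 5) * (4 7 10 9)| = |(1 5)(4 7 10 9)| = 4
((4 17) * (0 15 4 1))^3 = ((0 15 4 17 1))^3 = (0 17 15 1 4)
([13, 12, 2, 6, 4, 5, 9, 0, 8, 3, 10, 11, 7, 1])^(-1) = [7, 13, 2, 9, 4, 5, 3, 12, 8, 6, 10, 11, 1, 0]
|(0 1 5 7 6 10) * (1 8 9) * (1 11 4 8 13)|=|(0 13 1 5 7 6 10)(4 8 9 11)|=28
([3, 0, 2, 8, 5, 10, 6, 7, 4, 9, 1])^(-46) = (0 4 1 8 10 3 5)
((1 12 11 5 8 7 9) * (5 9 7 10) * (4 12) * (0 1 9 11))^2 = ((0 1 4 12)(5 8 10))^2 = (0 4)(1 12)(5 10 8)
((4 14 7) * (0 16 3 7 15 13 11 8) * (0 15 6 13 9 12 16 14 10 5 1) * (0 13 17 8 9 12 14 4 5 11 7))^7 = ((0 4 10 11 9 14 6 17 8 15 12 16 3)(1 13 7 5))^7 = (0 17 4 8 10 15 11 12 9 16 14 3 6)(1 5 7 13)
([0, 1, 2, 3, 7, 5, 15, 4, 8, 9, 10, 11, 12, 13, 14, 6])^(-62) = (15)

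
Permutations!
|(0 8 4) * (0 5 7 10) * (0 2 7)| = 12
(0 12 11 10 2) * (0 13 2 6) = (0 12 11 10 6)(2 13) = [12, 1, 13, 3, 4, 5, 0, 7, 8, 9, 6, 10, 11, 2]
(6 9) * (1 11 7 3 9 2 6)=(1 11 7 3 9)(2 6)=[0, 11, 6, 9, 4, 5, 2, 3, 8, 1, 10, 7]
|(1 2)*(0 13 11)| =|(0 13 11)(1 2)| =6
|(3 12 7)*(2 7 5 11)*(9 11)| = 7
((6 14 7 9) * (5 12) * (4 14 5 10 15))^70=(4 10 5 9 14 15 12 6 7)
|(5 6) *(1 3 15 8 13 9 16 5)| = 9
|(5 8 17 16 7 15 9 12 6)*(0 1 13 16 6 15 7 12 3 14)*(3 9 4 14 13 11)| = |(0 1 11 3 13 16 12 15 4 14)(5 8 17 6)| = 20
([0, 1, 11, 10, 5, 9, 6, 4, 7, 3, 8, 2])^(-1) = (2 11)(3 9 5 4 7 8 10)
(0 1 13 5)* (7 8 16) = (0 1 13 5)(7 8 16) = [1, 13, 2, 3, 4, 0, 6, 8, 16, 9, 10, 11, 12, 5, 14, 15, 7]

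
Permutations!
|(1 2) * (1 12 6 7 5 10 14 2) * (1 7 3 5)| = |(1 7)(2 12 6 3 5 10 14)| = 14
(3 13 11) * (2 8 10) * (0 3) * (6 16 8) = [3, 1, 6, 13, 4, 5, 16, 7, 10, 9, 2, 0, 12, 11, 14, 15, 8] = (0 3 13 11)(2 6 16 8 10)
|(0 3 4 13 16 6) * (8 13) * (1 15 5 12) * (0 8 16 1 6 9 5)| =|(0 3 4 16 9 5 12 6 8 13 1 15)| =12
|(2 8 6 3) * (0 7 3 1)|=7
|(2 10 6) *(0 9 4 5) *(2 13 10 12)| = 12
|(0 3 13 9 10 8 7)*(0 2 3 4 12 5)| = 28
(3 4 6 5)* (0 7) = (0 7)(3 4 6 5) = [7, 1, 2, 4, 6, 3, 5, 0]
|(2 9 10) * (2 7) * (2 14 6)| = |(2 9 10 7 14 6)| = 6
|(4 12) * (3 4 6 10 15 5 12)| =|(3 4)(5 12 6 10 15)| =10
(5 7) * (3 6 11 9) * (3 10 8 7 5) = (3 6 11 9 10 8 7) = [0, 1, 2, 6, 4, 5, 11, 3, 7, 10, 8, 9]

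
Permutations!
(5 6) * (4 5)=(4 5 6)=[0, 1, 2, 3, 5, 6, 4]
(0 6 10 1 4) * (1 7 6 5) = (0 5 1 4)(6 10 7) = [5, 4, 2, 3, 0, 1, 10, 6, 8, 9, 7]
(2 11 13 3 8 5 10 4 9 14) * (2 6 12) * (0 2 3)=(0 2 11 13)(3 8 5 10 4 9 14 6 12)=[2, 1, 11, 8, 9, 10, 12, 7, 5, 14, 4, 13, 3, 0, 6]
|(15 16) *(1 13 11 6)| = |(1 13 11 6)(15 16)| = 4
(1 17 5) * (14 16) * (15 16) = [0, 17, 2, 3, 4, 1, 6, 7, 8, 9, 10, 11, 12, 13, 15, 16, 14, 5] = (1 17 5)(14 15 16)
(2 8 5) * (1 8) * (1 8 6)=(1 6)(2 8 5)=[0, 6, 8, 3, 4, 2, 1, 7, 5]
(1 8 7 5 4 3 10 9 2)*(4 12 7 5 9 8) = (1 4 3 10 8 5 12 7 9 2) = [0, 4, 1, 10, 3, 12, 6, 9, 5, 2, 8, 11, 7]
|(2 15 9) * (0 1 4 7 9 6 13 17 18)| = 11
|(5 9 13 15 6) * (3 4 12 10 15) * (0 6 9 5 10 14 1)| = |(0 6 10 15 9 13 3 4 12 14 1)| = 11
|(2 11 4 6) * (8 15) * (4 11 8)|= |(2 8 15 4 6)|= 5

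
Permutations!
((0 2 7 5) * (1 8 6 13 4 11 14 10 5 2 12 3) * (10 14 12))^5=(14)(0 5 10)(1 11 6 3 4 8 12 13)(2 7)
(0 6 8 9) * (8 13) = (0 6 13 8 9) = [6, 1, 2, 3, 4, 5, 13, 7, 9, 0, 10, 11, 12, 8]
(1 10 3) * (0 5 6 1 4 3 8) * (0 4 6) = (0 5)(1 10 8 4 3 6) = [5, 10, 2, 6, 3, 0, 1, 7, 4, 9, 8]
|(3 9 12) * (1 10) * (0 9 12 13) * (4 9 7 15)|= |(0 7 15 4 9 13)(1 10)(3 12)|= 6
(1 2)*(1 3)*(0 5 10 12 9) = (0 5 10 12 9)(1 2 3) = [5, 2, 3, 1, 4, 10, 6, 7, 8, 0, 12, 11, 9]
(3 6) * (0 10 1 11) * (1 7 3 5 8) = (0 10 7 3 6 5 8 1 11) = [10, 11, 2, 6, 4, 8, 5, 3, 1, 9, 7, 0]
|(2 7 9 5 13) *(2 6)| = |(2 7 9 5 13 6)| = 6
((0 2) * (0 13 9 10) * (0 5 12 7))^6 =(0 12 10 13)(2 7 5 9) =((0 2 13 9 10 5 12 7))^6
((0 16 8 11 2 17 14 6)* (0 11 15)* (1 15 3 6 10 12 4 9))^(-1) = ((0 16 8 3 6 11 2 17 14 10 12 4 9 1 15))^(-1) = (0 15 1 9 4 12 10 14 17 2 11 6 3 8 16)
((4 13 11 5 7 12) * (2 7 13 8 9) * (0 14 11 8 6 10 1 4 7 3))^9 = (14)(1 4 6 10)(7 12)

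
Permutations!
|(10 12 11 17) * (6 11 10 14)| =|(6 11 17 14)(10 12)| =4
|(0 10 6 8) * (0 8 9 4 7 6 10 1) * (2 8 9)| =|(10)(0 1)(2 8 9 4 7 6)| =6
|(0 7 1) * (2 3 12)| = |(0 7 1)(2 3 12)| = 3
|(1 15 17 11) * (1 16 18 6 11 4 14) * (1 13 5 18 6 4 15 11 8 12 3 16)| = |(1 11)(3 16 6 8 12)(4 14 13 5 18)(15 17)| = 10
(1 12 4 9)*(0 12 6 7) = [12, 6, 2, 3, 9, 5, 7, 0, 8, 1, 10, 11, 4] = (0 12 4 9 1 6 7)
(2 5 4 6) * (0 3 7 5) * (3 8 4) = (0 8 4 6 2)(3 7 5) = [8, 1, 0, 7, 6, 3, 2, 5, 4]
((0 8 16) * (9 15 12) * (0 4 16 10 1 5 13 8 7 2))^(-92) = ((0 7 2)(1 5 13 8 10)(4 16)(9 15 12))^(-92) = (16)(0 7 2)(1 8 5 10 13)(9 15 12)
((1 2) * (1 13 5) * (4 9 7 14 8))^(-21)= ((1 2 13 5)(4 9 7 14 8))^(-21)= (1 5 13 2)(4 8 14 7 9)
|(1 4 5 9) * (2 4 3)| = 6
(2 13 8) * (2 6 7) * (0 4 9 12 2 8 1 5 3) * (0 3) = (0 4 9 12 2 13 1 5)(6 7 8) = [4, 5, 13, 3, 9, 0, 7, 8, 6, 12, 10, 11, 2, 1]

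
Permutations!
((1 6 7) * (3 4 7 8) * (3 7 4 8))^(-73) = ((1 6 3 8 7))^(-73) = (1 3 7 6 8)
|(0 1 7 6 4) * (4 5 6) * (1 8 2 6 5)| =7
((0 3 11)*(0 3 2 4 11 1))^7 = (0 2 4 11 3 1)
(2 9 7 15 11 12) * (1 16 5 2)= [0, 16, 9, 3, 4, 2, 6, 15, 8, 7, 10, 12, 1, 13, 14, 11, 5]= (1 16 5 2 9 7 15 11 12)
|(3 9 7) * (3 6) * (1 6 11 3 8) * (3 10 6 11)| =15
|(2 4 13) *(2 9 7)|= 5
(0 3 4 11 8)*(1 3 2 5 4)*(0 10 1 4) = [2, 3, 5, 4, 11, 0, 6, 7, 10, 9, 1, 8] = (0 2 5)(1 3 4 11 8 10)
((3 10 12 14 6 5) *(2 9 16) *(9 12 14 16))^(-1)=(2 16 12)(3 5 6 14 10)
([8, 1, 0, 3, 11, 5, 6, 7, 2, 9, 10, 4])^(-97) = (0 2 8)(4 11)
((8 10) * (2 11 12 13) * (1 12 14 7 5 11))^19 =((1 12 13 2)(5 11 14 7)(8 10))^19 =(1 2 13 12)(5 7 14 11)(8 10)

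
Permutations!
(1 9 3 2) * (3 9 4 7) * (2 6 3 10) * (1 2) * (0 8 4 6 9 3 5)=(0 8 4 7 10 1 6 5)(3 9)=[8, 6, 2, 9, 7, 0, 5, 10, 4, 3, 1]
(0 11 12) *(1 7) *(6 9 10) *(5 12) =(0 11 5 12)(1 7)(6 9 10) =[11, 7, 2, 3, 4, 12, 9, 1, 8, 10, 6, 5, 0]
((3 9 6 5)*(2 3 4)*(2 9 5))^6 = (9)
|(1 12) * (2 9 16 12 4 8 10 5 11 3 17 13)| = 13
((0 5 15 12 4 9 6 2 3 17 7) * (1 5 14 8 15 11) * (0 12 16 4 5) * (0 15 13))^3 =(0 13 8 14)(1 4 2 7 11 16 6 17 5 15 9 3 12) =((0 14 8 13)(1 15 16 4 9 6 2 3 17 7 12 5 11))^3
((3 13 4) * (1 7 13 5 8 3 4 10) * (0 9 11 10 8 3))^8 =(13)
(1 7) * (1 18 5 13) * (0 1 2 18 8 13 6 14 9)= [1, 7, 18, 3, 4, 6, 14, 8, 13, 0, 10, 11, 12, 2, 9, 15, 16, 17, 5]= (0 1 7 8 13 2 18 5 6 14 9)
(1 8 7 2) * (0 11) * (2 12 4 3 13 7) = (0 11)(1 8 2)(3 13 7 12 4) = [11, 8, 1, 13, 3, 5, 6, 12, 2, 9, 10, 0, 4, 7]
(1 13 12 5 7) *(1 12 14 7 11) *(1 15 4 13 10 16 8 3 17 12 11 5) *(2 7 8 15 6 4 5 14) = (1 10 16 15 5 14 8 3 17 12)(2 7 11 6 4 13) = [0, 10, 7, 17, 13, 14, 4, 11, 3, 9, 16, 6, 1, 2, 8, 5, 15, 12]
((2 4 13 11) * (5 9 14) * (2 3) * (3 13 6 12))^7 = ((2 4 6 12 3)(5 9 14)(11 13))^7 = (2 6 3 4 12)(5 9 14)(11 13)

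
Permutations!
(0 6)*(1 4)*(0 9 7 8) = (0 6 9 7 8)(1 4) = [6, 4, 2, 3, 1, 5, 9, 8, 0, 7]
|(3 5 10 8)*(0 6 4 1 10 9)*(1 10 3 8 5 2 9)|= |(0 6 4 10 5 1 3 2 9)|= 9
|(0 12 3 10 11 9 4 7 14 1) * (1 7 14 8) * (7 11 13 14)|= 12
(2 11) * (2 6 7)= (2 11 6 7)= [0, 1, 11, 3, 4, 5, 7, 2, 8, 9, 10, 6]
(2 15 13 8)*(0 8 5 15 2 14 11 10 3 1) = [8, 0, 2, 1, 4, 15, 6, 7, 14, 9, 3, 10, 12, 5, 11, 13] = (0 8 14 11 10 3 1)(5 15 13)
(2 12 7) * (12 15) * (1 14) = (1 14)(2 15 12 7) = [0, 14, 15, 3, 4, 5, 6, 2, 8, 9, 10, 11, 7, 13, 1, 12]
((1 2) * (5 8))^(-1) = ((1 2)(5 8))^(-1) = (1 2)(5 8)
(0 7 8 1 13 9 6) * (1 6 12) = (0 7 8 6)(1 13 9 12) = [7, 13, 2, 3, 4, 5, 0, 8, 6, 12, 10, 11, 1, 9]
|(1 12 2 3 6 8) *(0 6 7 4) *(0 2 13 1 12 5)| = 28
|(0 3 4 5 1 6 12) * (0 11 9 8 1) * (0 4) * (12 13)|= |(0 3)(1 6 13 12 11 9 8)(4 5)|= 14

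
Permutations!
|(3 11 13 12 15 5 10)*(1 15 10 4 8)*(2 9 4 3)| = 12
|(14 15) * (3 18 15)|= |(3 18 15 14)|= 4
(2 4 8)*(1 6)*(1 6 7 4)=[0, 7, 1, 3, 8, 5, 6, 4, 2]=(1 7 4 8 2)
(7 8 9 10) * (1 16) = (1 16)(7 8 9 10) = [0, 16, 2, 3, 4, 5, 6, 8, 9, 10, 7, 11, 12, 13, 14, 15, 1]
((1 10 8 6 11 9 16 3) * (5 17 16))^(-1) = (1 3 16 17 5 9 11 6 8 10) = ((1 10 8 6 11 9 5 17 16 3))^(-1)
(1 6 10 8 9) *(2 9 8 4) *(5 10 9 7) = (1 6 9)(2 7 5 10 4) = [0, 6, 7, 3, 2, 10, 9, 5, 8, 1, 4]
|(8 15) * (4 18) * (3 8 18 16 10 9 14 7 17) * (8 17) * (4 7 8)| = |(3 17)(4 16 10 9 14 8 15 18 7)| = 18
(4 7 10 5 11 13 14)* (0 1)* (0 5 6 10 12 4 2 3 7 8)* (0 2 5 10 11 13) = (0 1 10 6 11)(2 3 7 12 4 8)(5 13 14) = [1, 10, 3, 7, 8, 13, 11, 12, 2, 9, 6, 0, 4, 14, 5]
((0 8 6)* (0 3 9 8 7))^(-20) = (9)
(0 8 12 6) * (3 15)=(0 8 12 6)(3 15)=[8, 1, 2, 15, 4, 5, 0, 7, 12, 9, 10, 11, 6, 13, 14, 3]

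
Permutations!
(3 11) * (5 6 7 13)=(3 11)(5 6 7 13)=[0, 1, 2, 11, 4, 6, 7, 13, 8, 9, 10, 3, 12, 5]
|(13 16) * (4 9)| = 2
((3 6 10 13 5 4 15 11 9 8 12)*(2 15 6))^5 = ((2 15 11 9 8 12 3)(4 6 10 13 5))^5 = (2 12 9 15 3 8 11)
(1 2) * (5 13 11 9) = (1 2)(5 13 11 9) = [0, 2, 1, 3, 4, 13, 6, 7, 8, 5, 10, 9, 12, 11]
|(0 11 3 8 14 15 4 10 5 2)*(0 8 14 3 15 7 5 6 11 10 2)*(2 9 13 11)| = |(0 10 6 2 8 3 14 7 5)(4 9 13 11 15)| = 45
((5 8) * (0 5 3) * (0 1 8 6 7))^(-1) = (0 7 6 5)(1 3 8)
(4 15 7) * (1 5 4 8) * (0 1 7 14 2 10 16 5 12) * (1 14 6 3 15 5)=(0 14 2 10 16 1 12)(3 15 6)(4 5)(7 8)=[14, 12, 10, 15, 5, 4, 3, 8, 7, 9, 16, 11, 0, 13, 2, 6, 1]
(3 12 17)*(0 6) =(0 6)(3 12 17) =[6, 1, 2, 12, 4, 5, 0, 7, 8, 9, 10, 11, 17, 13, 14, 15, 16, 3]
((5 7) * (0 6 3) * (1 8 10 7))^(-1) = (0 3 6)(1 5 7 10 8)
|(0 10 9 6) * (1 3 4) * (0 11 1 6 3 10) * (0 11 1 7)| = 6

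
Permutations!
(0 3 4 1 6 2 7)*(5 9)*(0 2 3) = (1 6 3 4)(2 7)(5 9) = [0, 6, 7, 4, 1, 9, 3, 2, 8, 5]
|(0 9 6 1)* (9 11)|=5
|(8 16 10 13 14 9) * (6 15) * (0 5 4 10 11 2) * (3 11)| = 12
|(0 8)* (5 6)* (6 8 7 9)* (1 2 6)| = |(0 7 9 1 2 6 5 8)| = 8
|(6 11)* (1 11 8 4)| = |(1 11 6 8 4)| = 5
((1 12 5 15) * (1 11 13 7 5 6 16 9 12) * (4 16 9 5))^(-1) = (4 7 13 11 15 5 16)(6 12 9) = ((4 16 5 15 11 13 7)(6 9 12))^(-1)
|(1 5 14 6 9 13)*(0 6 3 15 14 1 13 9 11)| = 6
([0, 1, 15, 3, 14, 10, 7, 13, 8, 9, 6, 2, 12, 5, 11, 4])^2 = [0, 1, 4, 3, 11, 6, 13, 5, 8, 9, 7, 15, 12, 10, 2, 14]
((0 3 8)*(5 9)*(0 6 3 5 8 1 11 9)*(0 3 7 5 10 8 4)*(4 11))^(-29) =((0 10 8 6 7 5 3 1 4)(9 11))^(-29) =(0 1 5 6 10 4 3 7 8)(9 11)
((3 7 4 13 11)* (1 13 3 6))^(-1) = ((1 13 11 6)(3 7 4))^(-1) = (1 6 11 13)(3 4 7)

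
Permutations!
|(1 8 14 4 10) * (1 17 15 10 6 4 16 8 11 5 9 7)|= |(1 11 5 9 7)(4 6)(8 14 16)(10 17 15)|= 30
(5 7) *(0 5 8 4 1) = [5, 0, 2, 3, 1, 7, 6, 8, 4] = (0 5 7 8 4 1)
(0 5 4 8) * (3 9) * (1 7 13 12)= [5, 7, 2, 9, 8, 4, 6, 13, 0, 3, 10, 11, 1, 12]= (0 5 4 8)(1 7 13 12)(3 9)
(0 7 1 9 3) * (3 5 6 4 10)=(0 7 1 9 5 6 4 10 3)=[7, 9, 2, 0, 10, 6, 4, 1, 8, 5, 3]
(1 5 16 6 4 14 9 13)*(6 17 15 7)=(1 5 16 17 15 7 6 4 14 9 13)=[0, 5, 2, 3, 14, 16, 4, 6, 8, 13, 10, 11, 12, 1, 9, 7, 17, 15]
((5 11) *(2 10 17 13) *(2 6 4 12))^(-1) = (2 12 4 6 13 17 10)(5 11)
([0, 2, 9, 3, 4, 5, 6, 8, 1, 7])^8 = [0, 7, 8, 3, 4, 5, 6, 2, 9, 1]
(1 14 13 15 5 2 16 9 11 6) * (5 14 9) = (1 9 11 6)(2 16 5)(13 15 14) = [0, 9, 16, 3, 4, 2, 1, 7, 8, 11, 10, 6, 12, 15, 13, 14, 5]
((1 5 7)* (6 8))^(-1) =(1 7 5)(6 8)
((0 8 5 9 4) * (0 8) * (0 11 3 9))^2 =(0 3 4 5 11 9 8)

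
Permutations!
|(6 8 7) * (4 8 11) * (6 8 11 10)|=2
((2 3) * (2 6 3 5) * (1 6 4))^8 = (6)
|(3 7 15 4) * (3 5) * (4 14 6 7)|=12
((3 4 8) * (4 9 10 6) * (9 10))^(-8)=((3 10 6 4 8))^(-8)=(3 6 8 10 4)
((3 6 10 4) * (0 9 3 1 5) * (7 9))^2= (0 9 6 4 5 7 3 10 1)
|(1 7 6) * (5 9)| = |(1 7 6)(5 9)| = 6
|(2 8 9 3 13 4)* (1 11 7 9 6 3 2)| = 10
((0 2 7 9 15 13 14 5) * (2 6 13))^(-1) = (0 5 14 13 6)(2 15 9 7)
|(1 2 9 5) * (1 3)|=5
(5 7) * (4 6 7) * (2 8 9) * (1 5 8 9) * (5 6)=[0, 6, 9, 3, 5, 4, 7, 8, 1, 2]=(1 6 7 8)(2 9)(4 5)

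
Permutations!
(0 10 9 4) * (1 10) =(0 1 10 9 4) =[1, 10, 2, 3, 0, 5, 6, 7, 8, 4, 9]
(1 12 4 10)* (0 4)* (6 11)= [4, 12, 2, 3, 10, 5, 11, 7, 8, 9, 1, 6, 0]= (0 4 10 1 12)(6 11)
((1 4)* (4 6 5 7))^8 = (1 7 6 4 5)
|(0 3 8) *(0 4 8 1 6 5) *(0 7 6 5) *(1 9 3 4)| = 14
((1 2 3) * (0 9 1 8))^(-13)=((0 9 1 2 3 8))^(-13)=(0 8 3 2 1 9)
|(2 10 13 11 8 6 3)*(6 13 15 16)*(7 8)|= 12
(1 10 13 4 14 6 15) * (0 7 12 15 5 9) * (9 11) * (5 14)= (0 7 12 15 1 10 13 4 5 11 9)(6 14)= [7, 10, 2, 3, 5, 11, 14, 12, 8, 0, 13, 9, 15, 4, 6, 1]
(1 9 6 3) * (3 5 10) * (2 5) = (1 9 6 2 5 10 3) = [0, 9, 5, 1, 4, 10, 2, 7, 8, 6, 3]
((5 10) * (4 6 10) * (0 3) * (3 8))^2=((0 8 3)(4 6 10 5))^2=(0 3 8)(4 10)(5 6)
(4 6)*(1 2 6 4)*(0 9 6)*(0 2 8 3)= (0 9 6 1 8 3)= [9, 8, 2, 0, 4, 5, 1, 7, 3, 6]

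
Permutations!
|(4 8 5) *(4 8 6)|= 2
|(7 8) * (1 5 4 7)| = |(1 5 4 7 8)| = 5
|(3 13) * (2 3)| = |(2 3 13)| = 3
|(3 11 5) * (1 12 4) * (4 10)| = |(1 12 10 4)(3 11 5)| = 12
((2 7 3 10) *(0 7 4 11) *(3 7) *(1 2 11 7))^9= (0 3 10 11)(1 2 4 7)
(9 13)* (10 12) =(9 13)(10 12) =[0, 1, 2, 3, 4, 5, 6, 7, 8, 13, 12, 11, 10, 9]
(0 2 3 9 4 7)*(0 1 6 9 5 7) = (0 2 3 5 7 1 6 9 4) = [2, 6, 3, 5, 0, 7, 9, 1, 8, 4]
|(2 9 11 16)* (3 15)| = |(2 9 11 16)(3 15)| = 4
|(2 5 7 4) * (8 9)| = 4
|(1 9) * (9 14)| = 3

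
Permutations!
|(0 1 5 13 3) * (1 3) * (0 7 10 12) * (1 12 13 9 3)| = 9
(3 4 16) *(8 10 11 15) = (3 4 16)(8 10 11 15) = [0, 1, 2, 4, 16, 5, 6, 7, 10, 9, 11, 15, 12, 13, 14, 8, 3]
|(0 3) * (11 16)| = |(0 3)(11 16)| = 2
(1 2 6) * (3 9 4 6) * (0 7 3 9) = (0 7 3)(1 2 9 4 6) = [7, 2, 9, 0, 6, 5, 1, 3, 8, 4]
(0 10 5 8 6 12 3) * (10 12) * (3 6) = (0 12 6 10 5 8 3) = [12, 1, 2, 0, 4, 8, 10, 7, 3, 9, 5, 11, 6]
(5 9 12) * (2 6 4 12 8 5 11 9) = [0, 1, 6, 3, 12, 2, 4, 7, 5, 8, 10, 9, 11] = (2 6 4 12 11 9 8 5)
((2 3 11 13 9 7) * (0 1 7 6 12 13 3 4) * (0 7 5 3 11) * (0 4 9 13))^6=(13)(0 2 5 6 4)(1 9 3 12 7)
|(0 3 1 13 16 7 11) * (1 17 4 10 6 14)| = |(0 3 17 4 10 6 14 1 13 16 7 11)| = 12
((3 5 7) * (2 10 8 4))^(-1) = (2 4 8 10)(3 7 5)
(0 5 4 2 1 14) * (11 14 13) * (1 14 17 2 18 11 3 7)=[5, 13, 14, 7, 18, 4, 6, 1, 8, 9, 10, 17, 12, 3, 0, 15, 16, 2, 11]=(0 5 4 18 11 17 2 14)(1 13 3 7)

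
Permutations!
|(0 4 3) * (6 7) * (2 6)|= |(0 4 3)(2 6 7)|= 3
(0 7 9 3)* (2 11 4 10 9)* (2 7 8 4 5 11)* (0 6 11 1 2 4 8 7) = (0 7)(1 2 4 10 9 3 6 11 5) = [7, 2, 4, 6, 10, 1, 11, 0, 8, 3, 9, 5]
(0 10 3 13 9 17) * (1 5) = (0 10 3 13 9 17)(1 5) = [10, 5, 2, 13, 4, 1, 6, 7, 8, 17, 3, 11, 12, 9, 14, 15, 16, 0]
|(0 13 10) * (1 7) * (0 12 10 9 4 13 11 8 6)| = 12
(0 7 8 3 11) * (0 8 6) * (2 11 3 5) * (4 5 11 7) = [4, 1, 7, 3, 5, 2, 0, 6, 11, 9, 10, 8] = (0 4 5 2 7 6)(8 11)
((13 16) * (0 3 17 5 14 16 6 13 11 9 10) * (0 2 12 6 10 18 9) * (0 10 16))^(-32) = (18)(0 5 3 14 17)(2 13 10 6 11 12 16)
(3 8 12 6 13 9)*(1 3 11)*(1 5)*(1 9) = (1 3 8 12 6 13)(5 9 11) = [0, 3, 2, 8, 4, 9, 13, 7, 12, 11, 10, 5, 6, 1]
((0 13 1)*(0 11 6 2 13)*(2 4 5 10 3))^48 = (1 4 3)(2 11 5)(6 10 13)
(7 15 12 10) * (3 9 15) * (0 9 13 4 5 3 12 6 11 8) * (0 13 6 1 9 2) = (0 2)(1 9 15)(3 6 11 8 13 4 5)(7 12 10) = [2, 9, 0, 6, 5, 3, 11, 12, 13, 15, 7, 8, 10, 4, 14, 1]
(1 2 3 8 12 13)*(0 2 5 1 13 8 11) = (13)(0 2 3 11)(1 5)(8 12) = [2, 5, 3, 11, 4, 1, 6, 7, 12, 9, 10, 0, 8, 13]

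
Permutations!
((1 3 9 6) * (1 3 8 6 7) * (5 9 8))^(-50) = (1 9)(3 8 6)(5 7)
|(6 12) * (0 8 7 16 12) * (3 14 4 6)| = |(0 8 7 16 12 3 14 4 6)| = 9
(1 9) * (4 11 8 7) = (1 9)(4 11 8 7) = [0, 9, 2, 3, 11, 5, 6, 4, 7, 1, 10, 8]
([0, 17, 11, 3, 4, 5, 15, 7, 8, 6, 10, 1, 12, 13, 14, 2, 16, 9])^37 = (1 9 15 11 17 6 2)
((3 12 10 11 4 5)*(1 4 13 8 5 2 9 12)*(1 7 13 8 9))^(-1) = (1 2 4)(3 5 8 11 10 12 9 13 7)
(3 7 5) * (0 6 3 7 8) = [6, 1, 2, 8, 4, 7, 3, 5, 0] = (0 6 3 8)(5 7)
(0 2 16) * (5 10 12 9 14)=(0 2 16)(5 10 12 9 14)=[2, 1, 16, 3, 4, 10, 6, 7, 8, 14, 12, 11, 9, 13, 5, 15, 0]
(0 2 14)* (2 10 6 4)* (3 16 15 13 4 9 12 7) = (0 10 6 9 12 7 3 16 15 13 4 2 14) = [10, 1, 14, 16, 2, 5, 9, 3, 8, 12, 6, 11, 7, 4, 0, 13, 15]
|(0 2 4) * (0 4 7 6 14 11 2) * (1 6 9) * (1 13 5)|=9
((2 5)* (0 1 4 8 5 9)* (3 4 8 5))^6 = (0 2 4 8)(1 9 5 3)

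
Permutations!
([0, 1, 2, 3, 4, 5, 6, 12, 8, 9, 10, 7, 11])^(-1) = (7 11 12)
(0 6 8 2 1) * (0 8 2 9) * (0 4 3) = (0 6 2 1 8 9 4 3) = [6, 8, 1, 0, 3, 5, 2, 7, 9, 4]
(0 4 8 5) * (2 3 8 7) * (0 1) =(0 4 7 2 3 8 5 1) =[4, 0, 3, 8, 7, 1, 6, 2, 5]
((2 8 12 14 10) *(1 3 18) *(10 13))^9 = ((1 3 18)(2 8 12 14 13 10))^9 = (18)(2 14)(8 13)(10 12)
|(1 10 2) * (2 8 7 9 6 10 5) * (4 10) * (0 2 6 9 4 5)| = |(0 2 1)(4 10 8 7)(5 6)| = 12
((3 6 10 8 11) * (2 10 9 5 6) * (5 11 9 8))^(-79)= (2 10 5 6 8 9 11 3)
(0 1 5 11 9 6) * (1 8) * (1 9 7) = [8, 5, 2, 3, 4, 11, 0, 1, 9, 6, 10, 7] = (0 8 9 6)(1 5 11 7)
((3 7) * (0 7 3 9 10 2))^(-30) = (10)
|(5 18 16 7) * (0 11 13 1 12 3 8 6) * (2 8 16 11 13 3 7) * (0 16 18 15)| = 84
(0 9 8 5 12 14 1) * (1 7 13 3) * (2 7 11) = (0 9 8 5 12 14 11 2 7 13 3 1) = [9, 0, 7, 1, 4, 12, 6, 13, 5, 8, 10, 2, 14, 3, 11]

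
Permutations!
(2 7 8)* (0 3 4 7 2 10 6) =[3, 1, 2, 4, 7, 5, 0, 8, 10, 9, 6] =(0 3 4 7 8 10 6)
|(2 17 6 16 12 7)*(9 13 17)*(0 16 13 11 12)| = 30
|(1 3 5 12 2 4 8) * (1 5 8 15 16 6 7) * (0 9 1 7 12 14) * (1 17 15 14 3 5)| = 20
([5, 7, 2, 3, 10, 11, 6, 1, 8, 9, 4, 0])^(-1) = [11, 7, 2, 3, 10, 0, 6, 1, 8, 9, 4, 5]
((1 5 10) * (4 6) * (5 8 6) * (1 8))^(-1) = (4 6 8 10 5)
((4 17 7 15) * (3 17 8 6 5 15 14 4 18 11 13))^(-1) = (3 13 11 18 15 5 6 8 4 14 7 17) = ((3 17 7 14 4 8 6 5 15 18 11 13))^(-1)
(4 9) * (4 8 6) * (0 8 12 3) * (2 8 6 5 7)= (0 6 4 9 12 3)(2 8 5 7)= [6, 1, 8, 0, 9, 7, 4, 2, 5, 12, 10, 11, 3]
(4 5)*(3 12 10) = (3 12 10)(4 5) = [0, 1, 2, 12, 5, 4, 6, 7, 8, 9, 3, 11, 10]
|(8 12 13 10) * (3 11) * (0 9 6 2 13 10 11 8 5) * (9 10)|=24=|(0 10 5)(2 13 11 3 8 12 9 6)|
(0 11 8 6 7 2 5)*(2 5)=(0 11 8 6 7 5)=[11, 1, 2, 3, 4, 0, 7, 5, 6, 9, 10, 8]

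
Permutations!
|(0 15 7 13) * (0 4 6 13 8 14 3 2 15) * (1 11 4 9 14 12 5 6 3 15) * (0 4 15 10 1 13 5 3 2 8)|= |(0 4 2 13 9 14 10 1 11 15 7)(3 8 12)(5 6)|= 66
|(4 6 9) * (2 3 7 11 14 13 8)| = 21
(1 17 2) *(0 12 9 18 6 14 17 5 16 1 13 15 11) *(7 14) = (0 12 9 18 6 7 14 17 2 13 15 11)(1 5 16) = [12, 5, 13, 3, 4, 16, 7, 14, 8, 18, 10, 0, 9, 15, 17, 11, 1, 2, 6]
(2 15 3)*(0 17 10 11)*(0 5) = (0 17 10 11 5)(2 15 3) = [17, 1, 15, 2, 4, 0, 6, 7, 8, 9, 11, 5, 12, 13, 14, 3, 16, 10]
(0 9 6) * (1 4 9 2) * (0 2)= [0, 4, 1, 3, 9, 5, 2, 7, 8, 6]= (1 4 9 6 2)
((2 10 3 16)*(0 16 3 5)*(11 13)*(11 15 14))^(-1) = (0 5 10 2 16)(11 14 15 13)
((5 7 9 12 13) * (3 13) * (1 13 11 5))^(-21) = ((1 13)(3 11 5 7 9 12))^(-21) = (1 13)(3 7)(5 12)(9 11)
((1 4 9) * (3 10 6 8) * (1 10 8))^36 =((1 4 9 10 6)(3 8))^36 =(1 4 9 10 6)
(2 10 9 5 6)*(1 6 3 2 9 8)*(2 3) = [0, 6, 10, 3, 4, 2, 9, 7, 1, 5, 8] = (1 6 9 5 2 10 8)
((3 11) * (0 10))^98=(11)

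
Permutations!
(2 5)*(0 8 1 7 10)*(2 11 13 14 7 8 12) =(0 12 2 5 11 13 14 7 10)(1 8) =[12, 8, 5, 3, 4, 11, 6, 10, 1, 9, 0, 13, 2, 14, 7]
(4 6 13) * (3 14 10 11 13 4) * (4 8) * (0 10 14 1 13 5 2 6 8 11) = (14)(0 10)(1 13 3)(2 6 11 5)(4 8) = [10, 13, 6, 1, 8, 2, 11, 7, 4, 9, 0, 5, 12, 3, 14]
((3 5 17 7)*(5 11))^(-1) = (3 7 17 5 11)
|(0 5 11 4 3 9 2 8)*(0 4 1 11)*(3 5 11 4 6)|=5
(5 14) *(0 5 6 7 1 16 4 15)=[5, 16, 2, 3, 15, 14, 7, 1, 8, 9, 10, 11, 12, 13, 6, 0, 4]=(0 5 14 6 7 1 16 4 15)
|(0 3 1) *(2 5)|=|(0 3 1)(2 5)|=6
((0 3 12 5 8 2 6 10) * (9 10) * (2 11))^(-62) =(0 9 2 8 12)(3 10 6 11 5)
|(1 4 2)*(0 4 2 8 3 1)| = |(0 4 8 3 1 2)| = 6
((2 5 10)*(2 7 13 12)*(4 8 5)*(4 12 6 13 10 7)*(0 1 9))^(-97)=((0 1 9)(2 12)(4 8 5 7 10)(6 13))^(-97)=(0 9 1)(2 12)(4 7 8 10 5)(6 13)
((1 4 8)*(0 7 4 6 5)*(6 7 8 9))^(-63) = (0 8 1 7 4 9 6 5)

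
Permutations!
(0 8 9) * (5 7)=(0 8 9)(5 7)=[8, 1, 2, 3, 4, 7, 6, 5, 9, 0]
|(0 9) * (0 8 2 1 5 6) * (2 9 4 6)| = 6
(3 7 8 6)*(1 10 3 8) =(1 10 3 7)(6 8) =[0, 10, 2, 7, 4, 5, 8, 1, 6, 9, 3]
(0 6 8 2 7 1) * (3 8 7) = (0 6 7 1)(2 3 8) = [6, 0, 3, 8, 4, 5, 7, 1, 2]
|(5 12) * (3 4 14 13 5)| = 6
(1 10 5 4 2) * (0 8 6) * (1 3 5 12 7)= [8, 10, 3, 5, 2, 4, 0, 1, 6, 9, 12, 11, 7]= (0 8 6)(1 10 12 7)(2 3 5 4)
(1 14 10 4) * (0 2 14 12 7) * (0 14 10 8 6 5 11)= (0 2 10 4 1 12 7 14 8 6 5 11)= [2, 12, 10, 3, 1, 11, 5, 14, 6, 9, 4, 0, 7, 13, 8]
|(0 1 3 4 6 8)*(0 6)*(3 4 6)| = 3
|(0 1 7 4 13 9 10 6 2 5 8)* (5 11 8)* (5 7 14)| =|(0 1 14 5 7 4 13 9 10 6 2 11 8)| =13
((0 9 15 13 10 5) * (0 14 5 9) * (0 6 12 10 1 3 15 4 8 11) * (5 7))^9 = ((0 6 12 10 9 4 8 11)(1 3 15 13)(5 14 7))^9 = (0 6 12 10 9 4 8 11)(1 3 15 13)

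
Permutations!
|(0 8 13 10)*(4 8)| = 5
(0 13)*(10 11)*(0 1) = (0 13 1)(10 11) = [13, 0, 2, 3, 4, 5, 6, 7, 8, 9, 11, 10, 12, 1]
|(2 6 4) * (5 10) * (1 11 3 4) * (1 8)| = |(1 11 3 4 2 6 8)(5 10)| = 14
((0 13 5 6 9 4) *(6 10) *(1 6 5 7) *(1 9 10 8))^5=((0 13 7 9 4)(1 6 10 5 8))^5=(13)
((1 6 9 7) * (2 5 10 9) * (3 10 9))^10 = (10)(1 9 2)(5 6 7)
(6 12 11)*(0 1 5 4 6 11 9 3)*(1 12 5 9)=(0 12 1 9 3)(4 6 5)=[12, 9, 2, 0, 6, 4, 5, 7, 8, 3, 10, 11, 1]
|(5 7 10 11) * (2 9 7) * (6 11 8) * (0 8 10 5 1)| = 20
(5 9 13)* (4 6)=(4 6)(5 9 13)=[0, 1, 2, 3, 6, 9, 4, 7, 8, 13, 10, 11, 12, 5]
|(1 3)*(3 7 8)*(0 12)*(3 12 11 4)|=|(0 11 4 3 1 7 8 12)|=8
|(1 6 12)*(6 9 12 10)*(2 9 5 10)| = |(1 5 10 6 2 9 12)| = 7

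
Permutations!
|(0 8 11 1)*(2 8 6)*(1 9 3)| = 8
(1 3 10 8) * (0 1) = (0 1 3 10 8) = [1, 3, 2, 10, 4, 5, 6, 7, 0, 9, 8]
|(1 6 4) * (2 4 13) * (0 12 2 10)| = 8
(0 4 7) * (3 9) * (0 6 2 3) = (0 4 7 6 2 3 9) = [4, 1, 3, 9, 7, 5, 2, 6, 8, 0]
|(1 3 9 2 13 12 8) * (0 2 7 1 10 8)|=|(0 2 13 12)(1 3 9 7)(8 10)|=4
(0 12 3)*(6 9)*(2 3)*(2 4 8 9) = (0 12 4 8 9 6 2 3) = [12, 1, 3, 0, 8, 5, 2, 7, 9, 6, 10, 11, 4]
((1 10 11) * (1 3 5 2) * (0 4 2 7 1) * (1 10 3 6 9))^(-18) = (1 6 10 5)(3 9 11 7)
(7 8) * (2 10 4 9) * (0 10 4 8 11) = [10, 1, 4, 3, 9, 5, 6, 11, 7, 2, 8, 0] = (0 10 8 7 11)(2 4 9)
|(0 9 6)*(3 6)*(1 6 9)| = 6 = |(0 1 6)(3 9)|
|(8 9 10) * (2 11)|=6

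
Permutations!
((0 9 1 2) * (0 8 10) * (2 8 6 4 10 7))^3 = (0 8 6)(1 2 10)(4 9 7)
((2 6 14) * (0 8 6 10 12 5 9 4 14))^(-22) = (0 6 8)(2 14 4 9 5 12 10)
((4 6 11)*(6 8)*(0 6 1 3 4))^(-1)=((0 6 11)(1 3 4 8))^(-1)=(0 11 6)(1 8 4 3)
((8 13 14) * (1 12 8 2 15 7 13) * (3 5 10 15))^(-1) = ((1 12 8)(2 3 5 10 15 7 13 14))^(-1) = (1 8 12)(2 14 13 7 15 10 5 3)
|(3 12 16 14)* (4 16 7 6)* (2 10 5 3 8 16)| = |(2 10 5 3 12 7 6 4)(8 16 14)| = 24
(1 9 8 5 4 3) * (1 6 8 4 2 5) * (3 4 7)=(1 9 7 3 6 8)(2 5)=[0, 9, 5, 6, 4, 2, 8, 3, 1, 7]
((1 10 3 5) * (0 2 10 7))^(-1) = ((0 2 10 3 5 1 7))^(-1) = (0 7 1 5 3 10 2)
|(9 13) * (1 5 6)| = |(1 5 6)(9 13)| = 6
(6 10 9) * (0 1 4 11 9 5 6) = (0 1 4 11 9)(5 6 10) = [1, 4, 2, 3, 11, 6, 10, 7, 8, 0, 5, 9]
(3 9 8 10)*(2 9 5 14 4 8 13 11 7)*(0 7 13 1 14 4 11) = (0 7 2 9 1 14 11 13)(3 5 4 8 10) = [7, 14, 9, 5, 8, 4, 6, 2, 10, 1, 3, 13, 12, 0, 11]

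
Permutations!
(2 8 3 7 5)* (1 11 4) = (1 11 4)(2 8 3 7 5) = [0, 11, 8, 7, 1, 2, 6, 5, 3, 9, 10, 4]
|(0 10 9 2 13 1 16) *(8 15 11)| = 21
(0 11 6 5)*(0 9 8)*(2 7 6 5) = (0 11 5 9 8)(2 7 6) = [11, 1, 7, 3, 4, 9, 2, 6, 0, 8, 10, 5]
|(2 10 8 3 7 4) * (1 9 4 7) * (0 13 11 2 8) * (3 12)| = |(0 13 11 2 10)(1 9 4 8 12 3)| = 30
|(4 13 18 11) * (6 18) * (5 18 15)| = |(4 13 6 15 5 18 11)| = 7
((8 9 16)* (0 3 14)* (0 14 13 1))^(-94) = (0 13)(1 3)(8 16 9)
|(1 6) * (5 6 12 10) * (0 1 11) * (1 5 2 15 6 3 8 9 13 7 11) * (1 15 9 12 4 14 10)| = |(0 5 3 8 12 1 4 14 10 2 9 13 7 11)(6 15)| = 14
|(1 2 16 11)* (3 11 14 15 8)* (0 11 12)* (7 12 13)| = 12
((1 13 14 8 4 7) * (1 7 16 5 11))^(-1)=((1 13 14 8 4 16 5 11))^(-1)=(1 11 5 16 4 8 14 13)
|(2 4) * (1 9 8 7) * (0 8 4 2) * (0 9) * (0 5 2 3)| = 14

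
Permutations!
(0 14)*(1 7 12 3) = (0 14)(1 7 12 3) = [14, 7, 2, 1, 4, 5, 6, 12, 8, 9, 10, 11, 3, 13, 0]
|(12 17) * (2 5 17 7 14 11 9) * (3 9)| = |(2 5 17 12 7 14 11 3 9)| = 9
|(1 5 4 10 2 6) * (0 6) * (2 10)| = |(10)(0 6 1 5 4 2)| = 6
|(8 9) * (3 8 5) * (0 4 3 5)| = 5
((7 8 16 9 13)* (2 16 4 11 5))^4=(2 7 5 13 11 9 4 16 8)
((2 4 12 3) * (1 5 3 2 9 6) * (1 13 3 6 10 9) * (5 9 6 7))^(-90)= ((1 9 10 6 13 3)(2 4 12)(5 7))^(-90)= (13)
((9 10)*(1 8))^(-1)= ((1 8)(9 10))^(-1)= (1 8)(9 10)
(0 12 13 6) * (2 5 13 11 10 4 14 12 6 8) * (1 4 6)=(0 1 4 14 12 11 10 6)(2 5 13 8)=[1, 4, 5, 3, 14, 13, 0, 7, 2, 9, 6, 10, 11, 8, 12]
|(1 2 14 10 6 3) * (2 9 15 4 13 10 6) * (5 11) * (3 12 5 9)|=|(1 3)(2 14 6 12 5 11 9 15 4 13 10)|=22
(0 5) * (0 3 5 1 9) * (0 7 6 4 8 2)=(0 1 9 7 6 4 8 2)(3 5)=[1, 9, 0, 5, 8, 3, 4, 6, 2, 7]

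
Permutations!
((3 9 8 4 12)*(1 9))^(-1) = (1 3 12 4 8 9)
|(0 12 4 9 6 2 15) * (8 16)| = |(0 12 4 9 6 2 15)(8 16)| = 14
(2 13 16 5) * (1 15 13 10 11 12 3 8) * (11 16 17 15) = (1 11 12 3 8)(2 10 16 5)(13 17 15) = [0, 11, 10, 8, 4, 2, 6, 7, 1, 9, 16, 12, 3, 17, 14, 13, 5, 15]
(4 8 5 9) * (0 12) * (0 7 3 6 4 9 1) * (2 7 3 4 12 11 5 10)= (0 11 5 1)(2 7 4 8 10)(3 6 12)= [11, 0, 7, 6, 8, 1, 12, 4, 10, 9, 2, 5, 3]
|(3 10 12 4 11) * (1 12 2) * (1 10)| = |(1 12 4 11 3)(2 10)| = 10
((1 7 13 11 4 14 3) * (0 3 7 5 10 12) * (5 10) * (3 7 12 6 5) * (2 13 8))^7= (0 14 11 2 7 12 4 13 8)(1 6 3 10 5)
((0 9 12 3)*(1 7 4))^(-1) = ((0 9 12 3)(1 7 4))^(-1) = (0 3 12 9)(1 4 7)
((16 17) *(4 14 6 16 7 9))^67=(4 17 14 7 6 9 16)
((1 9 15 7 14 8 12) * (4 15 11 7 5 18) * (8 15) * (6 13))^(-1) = (1 12 8 4 18 5 15 14 7 11 9)(6 13)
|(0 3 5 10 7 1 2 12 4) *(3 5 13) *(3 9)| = 24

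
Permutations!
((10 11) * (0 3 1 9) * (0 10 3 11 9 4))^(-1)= (0 4 1 3 11)(9 10)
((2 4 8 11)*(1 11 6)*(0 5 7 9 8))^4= (0 8 2 7 1)(4 9 11 5 6)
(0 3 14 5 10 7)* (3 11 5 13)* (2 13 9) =(0 11 5 10 7)(2 13 3 14 9) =[11, 1, 13, 14, 4, 10, 6, 0, 8, 2, 7, 5, 12, 3, 9]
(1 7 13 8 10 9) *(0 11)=[11, 7, 2, 3, 4, 5, 6, 13, 10, 1, 9, 0, 12, 8]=(0 11)(1 7 13 8 10 9)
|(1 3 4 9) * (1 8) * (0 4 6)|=7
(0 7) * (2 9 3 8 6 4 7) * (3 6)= (0 2 9 6 4 7)(3 8)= [2, 1, 9, 8, 7, 5, 4, 0, 3, 6]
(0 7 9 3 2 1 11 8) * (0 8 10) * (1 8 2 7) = (0 1 11 10)(2 8)(3 7 9) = [1, 11, 8, 7, 4, 5, 6, 9, 2, 3, 0, 10]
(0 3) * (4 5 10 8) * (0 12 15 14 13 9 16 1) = (0 3 12 15 14 13 9 16 1)(4 5 10 8) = [3, 0, 2, 12, 5, 10, 6, 7, 4, 16, 8, 11, 15, 9, 13, 14, 1]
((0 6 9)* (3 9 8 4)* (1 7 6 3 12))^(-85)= ((0 3 9)(1 7 6 8 4 12))^(-85)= (0 9 3)(1 12 4 8 6 7)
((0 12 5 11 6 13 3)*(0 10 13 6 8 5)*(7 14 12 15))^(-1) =((0 15 7 14 12)(3 10 13)(5 11 8))^(-1) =(0 12 14 7 15)(3 13 10)(5 8 11)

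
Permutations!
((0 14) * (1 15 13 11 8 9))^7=((0 14)(1 15 13 11 8 9))^7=(0 14)(1 15 13 11 8 9)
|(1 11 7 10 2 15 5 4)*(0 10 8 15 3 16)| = 35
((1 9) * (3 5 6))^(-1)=((1 9)(3 5 6))^(-1)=(1 9)(3 6 5)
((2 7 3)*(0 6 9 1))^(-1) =((0 6 9 1)(2 7 3))^(-1) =(0 1 9 6)(2 3 7)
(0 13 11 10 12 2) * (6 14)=(0 13 11 10 12 2)(6 14)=[13, 1, 0, 3, 4, 5, 14, 7, 8, 9, 12, 10, 2, 11, 6]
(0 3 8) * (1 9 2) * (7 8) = (0 3 7 8)(1 9 2) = [3, 9, 1, 7, 4, 5, 6, 8, 0, 2]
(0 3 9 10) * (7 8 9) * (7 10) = [3, 1, 2, 10, 4, 5, 6, 8, 9, 7, 0] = (0 3 10)(7 8 9)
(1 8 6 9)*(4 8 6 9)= (1 6 4 8 9)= [0, 6, 2, 3, 8, 5, 4, 7, 9, 1]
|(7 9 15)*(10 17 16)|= |(7 9 15)(10 17 16)|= 3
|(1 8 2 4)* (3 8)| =|(1 3 8 2 4)| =5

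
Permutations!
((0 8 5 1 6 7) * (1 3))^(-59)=(0 1 8 6 5 7 3)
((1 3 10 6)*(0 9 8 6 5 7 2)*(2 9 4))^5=((0 4 2)(1 3 10 5 7 9 8 6))^5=(0 2 4)(1 9 10 6 7 3 8 5)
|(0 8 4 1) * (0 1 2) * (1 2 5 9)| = 7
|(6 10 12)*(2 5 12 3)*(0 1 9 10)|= |(0 1 9 10 3 2 5 12 6)|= 9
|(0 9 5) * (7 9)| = |(0 7 9 5)| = 4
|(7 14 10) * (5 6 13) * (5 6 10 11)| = |(5 10 7 14 11)(6 13)| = 10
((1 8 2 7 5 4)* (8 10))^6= (1 4 5 7 2 8 10)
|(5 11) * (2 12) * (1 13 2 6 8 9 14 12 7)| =20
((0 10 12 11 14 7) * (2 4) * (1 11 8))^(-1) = ((0 10 12 8 1 11 14 7)(2 4))^(-1) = (0 7 14 11 1 8 12 10)(2 4)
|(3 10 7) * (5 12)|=|(3 10 7)(5 12)|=6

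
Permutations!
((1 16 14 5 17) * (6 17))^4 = (1 6 14)(5 16 17)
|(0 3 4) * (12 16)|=|(0 3 4)(12 16)|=6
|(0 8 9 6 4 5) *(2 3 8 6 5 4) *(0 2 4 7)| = |(0 6 4 7)(2 3 8 9 5)| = 20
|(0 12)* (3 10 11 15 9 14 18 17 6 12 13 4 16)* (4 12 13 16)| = |(0 16 3 10 11 15 9 14 18 17 6 13 12)| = 13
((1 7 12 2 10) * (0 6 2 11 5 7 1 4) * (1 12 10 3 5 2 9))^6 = ((0 6 9 1 12 11 2 3 5 7 10 4))^6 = (0 2)(1 7)(3 6)(4 11)(5 9)(10 12)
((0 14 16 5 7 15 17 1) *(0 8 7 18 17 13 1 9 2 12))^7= (0 2 17 5 14 12 9 18 16)(1 7 13 8 15)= ((0 14 16 5 18 17 9 2 12)(1 8 7 15 13))^7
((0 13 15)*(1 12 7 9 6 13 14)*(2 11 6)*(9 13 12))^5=((0 14 1 9 2 11 6 12 7 13 15))^5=(0 11 15 2 13 9 7 1 12 14 6)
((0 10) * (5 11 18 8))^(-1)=(0 10)(5 8 18 11)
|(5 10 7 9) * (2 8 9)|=|(2 8 9 5 10 7)|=6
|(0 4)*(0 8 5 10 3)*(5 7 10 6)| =|(0 4 8 7 10 3)(5 6)| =6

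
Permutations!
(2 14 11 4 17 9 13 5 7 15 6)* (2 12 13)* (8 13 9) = (2 14 11 4 17 8 13 5 7 15 6 12 9) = [0, 1, 14, 3, 17, 7, 12, 15, 13, 2, 10, 4, 9, 5, 11, 6, 16, 8]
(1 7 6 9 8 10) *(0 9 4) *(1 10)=[9, 7, 2, 3, 0, 5, 4, 6, 1, 8, 10]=(10)(0 9 8 1 7 6 4)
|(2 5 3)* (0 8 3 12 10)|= |(0 8 3 2 5 12 10)|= 7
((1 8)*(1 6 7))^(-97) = (1 7 6 8)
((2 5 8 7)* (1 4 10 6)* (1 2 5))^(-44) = (1 4 10 6 2)(5 8 7)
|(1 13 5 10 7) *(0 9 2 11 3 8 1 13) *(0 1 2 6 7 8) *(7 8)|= |(0 9 6 8 2 11 3)(5 10 7 13)|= 28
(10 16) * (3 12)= (3 12)(10 16)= [0, 1, 2, 12, 4, 5, 6, 7, 8, 9, 16, 11, 3, 13, 14, 15, 10]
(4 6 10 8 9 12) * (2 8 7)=(2 8 9 12 4 6 10 7)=[0, 1, 8, 3, 6, 5, 10, 2, 9, 12, 7, 11, 4]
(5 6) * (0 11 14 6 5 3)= [11, 1, 2, 0, 4, 5, 3, 7, 8, 9, 10, 14, 12, 13, 6]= (0 11 14 6 3)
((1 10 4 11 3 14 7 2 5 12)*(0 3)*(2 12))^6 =((0 3 14 7 12 1 10 4 11)(2 5))^6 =(0 10 7)(1 14 11)(3 4 12)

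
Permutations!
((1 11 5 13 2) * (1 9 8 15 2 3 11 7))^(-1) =((1 7)(2 9 8 15)(3 11 5 13))^(-1) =(1 7)(2 15 8 9)(3 13 5 11)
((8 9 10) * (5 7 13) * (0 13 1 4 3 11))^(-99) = (0 4 5 11 1 13 3 7)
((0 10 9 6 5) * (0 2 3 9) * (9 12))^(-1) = ((0 10)(2 3 12 9 6 5))^(-1) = (0 10)(2 5 6 9 12 3)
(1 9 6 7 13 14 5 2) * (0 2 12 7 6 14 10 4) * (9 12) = (0 2 1 12 7 13 10 4)(5 9 14) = [2, 12, 1, 3, 0, 9, 6, 13, 8, 14, 4, 11, 7, 10, 5]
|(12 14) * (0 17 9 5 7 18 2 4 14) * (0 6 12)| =|(0 17 9 5 7 18 2 4 14)(6 12)| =18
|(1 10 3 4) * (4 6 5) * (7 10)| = |(1 7 10 3 6 5 4)| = 7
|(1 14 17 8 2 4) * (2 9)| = 7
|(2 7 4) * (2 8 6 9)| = |(2 7 4 8 6 9)| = 6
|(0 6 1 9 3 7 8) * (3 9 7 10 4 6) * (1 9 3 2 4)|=10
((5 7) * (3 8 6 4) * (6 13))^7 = (3 13 4 8 6)(5 7)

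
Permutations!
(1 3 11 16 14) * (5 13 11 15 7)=[0, 3, 2, 15, 4, 13, 6, 5, 8, 9, 10, 16, 12, 11, 1, 7, 14]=(1 3 15 7 5 13 11 16 14)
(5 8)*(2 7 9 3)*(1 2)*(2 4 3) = (1 4 3)(2 7 9)(5 8) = [0, 4, 7, 1, 3, 8, 6, 9, 5, 2]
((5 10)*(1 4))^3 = (1 4)(5 10) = ((1 4)(5 10))^3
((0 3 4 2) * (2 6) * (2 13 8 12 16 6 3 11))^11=(0 2 11)(3 4)(6 13 8 12 16)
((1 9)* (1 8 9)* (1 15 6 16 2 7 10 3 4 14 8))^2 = (1 6 2 10 4 8)(3 14 9 15 16 7)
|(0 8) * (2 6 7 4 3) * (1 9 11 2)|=|(0 8)(1 9 11 2 6 7 4 3)|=8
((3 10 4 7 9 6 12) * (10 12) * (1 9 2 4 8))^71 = ((1 9 6 10 8)(2 4 7)(3 12))^71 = (1 9 6 10 8)(2 7 4)(3 12)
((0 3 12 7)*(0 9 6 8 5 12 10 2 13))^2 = ((0 3 10 2 13)(5 12 7 9 6 8))^2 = (0 10 13 3 2)(5 7 6)(8 12 9)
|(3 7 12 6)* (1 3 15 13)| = 7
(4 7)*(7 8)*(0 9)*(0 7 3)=(0 9 7 4 8 3)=[9, 1, 2, 0, 8, 5, 6, 4, 3, 7]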